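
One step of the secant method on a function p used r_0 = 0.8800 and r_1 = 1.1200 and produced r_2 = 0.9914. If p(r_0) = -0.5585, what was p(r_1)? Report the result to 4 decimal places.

0.6447

The secant line through (0.8800, -0.5585) and (1.1200, p(r_1)) crosses zero at r_2 = 0.9914.
So (0.8800, -0.5585), (1.1200, p(r_1)), (0.9914, 0) are collinear:
p(r_1) = -0.5585 · (1.1200 − 0.9914) / (0.8800 − 0.9914) = -0.5585 · (0.128600)/(-0.111400) = 0.644732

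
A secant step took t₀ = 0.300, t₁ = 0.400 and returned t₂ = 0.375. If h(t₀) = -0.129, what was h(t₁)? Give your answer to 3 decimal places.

0.043

The secant line through (0.300, -0.129) and (0.400, h(t₁)) crosses zero at t₂ = 0.375.
So (0.300, -0.129), (0.400, h(t₁)), (0.375, 0) are collinear:
h(t₁) = -0.129 · (0.400 − 0.375) / (0.300 − 0.375) = -0.129 · (0.02500)/(-0.07500) = 0.04300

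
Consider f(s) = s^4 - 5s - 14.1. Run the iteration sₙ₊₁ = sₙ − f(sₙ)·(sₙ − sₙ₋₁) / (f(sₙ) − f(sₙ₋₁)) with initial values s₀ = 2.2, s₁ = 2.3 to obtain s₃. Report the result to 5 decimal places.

f(2.2) = -1.6744000, f(2.3) = 2.3841000
s₂ = 2.3000000 − 2.3841000·(2.3000000 − 2.2000000) / (2.3841000 − (-1.6744000)) = 2.3000000 − (0.2384100)/(4.0585000) = 2.2412566
f(2.2412566) = -0.0734310
s₃ = 2.2412566 − (-0.0734310)·(2.2412566 − 2.3000000) / (-0.0734310 − 2.3841000) = 2.2412566 − (0.0043136)/(-2.4575310) = 2.2430119

2.24301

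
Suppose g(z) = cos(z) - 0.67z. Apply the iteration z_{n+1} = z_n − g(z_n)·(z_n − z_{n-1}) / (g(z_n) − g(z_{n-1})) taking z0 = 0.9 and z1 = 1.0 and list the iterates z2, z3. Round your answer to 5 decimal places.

g(0.9) = 0.0186100, g(1.0) = -0.1296977
z2 = 1.0000000 − (-0.1296977)·(1.0000000 − 0.9000000) / (-0.1296977 − 0.0186100) = 1.0000000 − (-0.0129698)/(-0.1483077) = 0.9125482
g(0.9125482) = 0.0003246
z3 = 0.9125482 − 0.0003246·(0.9125482 − 1.0000000) / (0.0003246 − (-0.1296977)) = 0.9125482 − (-0.0000284)/(0.1300223) = 0.9127666

0.91255, 0.91277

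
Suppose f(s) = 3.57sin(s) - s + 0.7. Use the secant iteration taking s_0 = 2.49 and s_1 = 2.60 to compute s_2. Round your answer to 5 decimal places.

f(2.49) = 0.3750391, f(2.60) = -0.0596601
s_2 = 2.6000000 − (-0.0596601)·(2.6000000 − 2.4900000) / (-0.0596601 − 0.3750391) = 2.6000000 − (-0.0065626)/(-0.4346992) = 2.5849031

2.58490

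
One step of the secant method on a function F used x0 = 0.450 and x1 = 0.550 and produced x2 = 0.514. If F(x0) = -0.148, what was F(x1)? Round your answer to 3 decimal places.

0.083

The secant line through (0.450, -0.148) and (0.550, F(x1)) crosses zero at x2 = 0.514.
So (0.450, -0.148), (0.550, F(x1)), (0.514, 0) are collinear:
F(x1) = -0.148 · (0.550 − 0.514) / (0.450 − 0.514) = -0.148 · (0.03600)/(-0.06400) = 0.08325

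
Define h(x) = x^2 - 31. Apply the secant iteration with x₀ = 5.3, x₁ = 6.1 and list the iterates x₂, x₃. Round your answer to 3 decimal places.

h(5.3) = -2.91000, h(6.1) = 6.21000
x₂ = 6.10000 − 6.21000·(6.10000 − 5.30000) / (6.21000 − (-2.91000)) = 6.10000 − (4.96800)/(9.12000) = 5.55526
h(5.55526) = -0.13905
x₃ = 5.55526 − (-0.13905)·(5.55526 − 6.10000) / (-0.13905 − 6.21000) = 5.55526 − (0.07575)/(-6.34905) = 5.56719

5.555, 5.567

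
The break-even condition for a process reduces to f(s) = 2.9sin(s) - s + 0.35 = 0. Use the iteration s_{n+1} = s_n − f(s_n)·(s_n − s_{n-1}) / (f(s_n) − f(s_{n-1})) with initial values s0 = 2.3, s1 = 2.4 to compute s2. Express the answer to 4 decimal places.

2.3700

f(2.3) = 0.212545, f(2.4) = -0.091157
s2 = 2.400000 − (-0.091157)·(2.400000 − 2.300000) / (-0.091157 − 0.212545) = 2.400000 − (-0.009116)/(-0.303702) = 2.369985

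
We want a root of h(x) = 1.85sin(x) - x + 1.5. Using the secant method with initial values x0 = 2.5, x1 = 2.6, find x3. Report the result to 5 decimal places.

2.54277

h(2.5) = 0.1071735, h(2.6) = -0.1463225
x2 = 2.6000000 − (-0.1463225)·(2.6000000 − 2.5000000) / (-0.1463225 − 0.1071735) = 2.6000000 − (-0.0146322)/(-0.2534959) = 2.5422782
h(2.5422782) = 0.0012634
x3 = 2.5422782 − 0.0012634·(2.5422782 − 2.6000000) / (0.0012634 − (-0.1463225)) = 2.5422782 − (-0.0000729)/(0.1475859) = 2.5427723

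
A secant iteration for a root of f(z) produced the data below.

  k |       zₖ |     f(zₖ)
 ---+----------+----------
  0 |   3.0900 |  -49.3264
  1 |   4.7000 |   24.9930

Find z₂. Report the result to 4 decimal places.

z₂ = 4.7000 − 24.9930·(4.7000 − 3.0900) / (24.9930 − (-49.3264))
   = 4.7000 − (40.238730)/(74.319400) = 4.158570

4.1586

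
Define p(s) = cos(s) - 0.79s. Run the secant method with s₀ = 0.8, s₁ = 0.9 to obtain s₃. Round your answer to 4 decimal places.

p(0.8) = 0.064707, p(0.9) = -0.089390
s₂ = 0.900000 − (-0.089390)·(0.900000 − 0.800000) / (-0.089390 − 0.064707) = 0.900000 − (-0.008939)/(-0.154097) = 0.841991
p(0.841991) = 0.000806
s₃ = 0.841991 − 0.000806·(0.841991 − 0.900000) / (0.000806 − (-0.089390)) = 0.841991 − (-0.000047)/(0.090196) = 0.842509

0.8425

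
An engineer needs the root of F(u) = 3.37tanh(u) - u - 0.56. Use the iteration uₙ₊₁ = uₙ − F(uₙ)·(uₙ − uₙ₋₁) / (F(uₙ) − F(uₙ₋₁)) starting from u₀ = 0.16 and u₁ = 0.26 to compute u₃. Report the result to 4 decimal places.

0.2429

F(0.16) = -0.185355, F(0.26) = 0.036976
u₂ = 0.260000 − 0.036976·(0.260000 − 0.160000) / (0.036976 − (-0.185355)) = 0.260000 − (0.003698)/(0.222330) = 0.243369
F(0.243369) = 0.000967
u₃ = 0.243369 − 0.000967·(0.243369 − 0.260000) / (0.000967 − 0.036976) = 0.243369 − (-0.000016)/(-0.036009) = 0.242922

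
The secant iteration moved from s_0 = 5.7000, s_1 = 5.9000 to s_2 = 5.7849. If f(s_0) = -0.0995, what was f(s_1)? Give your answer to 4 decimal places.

The secant line through (5.7000, -0.0995) and (5.9000, f(s_1)) crosses zero at s_2 = 5.7849.
So (5.7000, -0.0995), (5.9000, f(s_1)), (5.7849, 0) are collinear:
f(s_1) = -0.0995 · (5.9000 − 5.7849) / (5.7000 − 5.7849) = -0.0995 · (0.115100)/(-0.084900) = 0.134893

0.1349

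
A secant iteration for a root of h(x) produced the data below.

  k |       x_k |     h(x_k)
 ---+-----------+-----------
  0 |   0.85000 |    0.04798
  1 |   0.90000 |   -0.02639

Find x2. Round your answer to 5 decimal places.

x2 = 0.90000 − (-0.02639)·(0.90000 − 0.85000) / (-0.02639 − 0.04798)
   = 0.90000 − (-0.0013195)/(-0.0743700) = 0.8822576

0.88226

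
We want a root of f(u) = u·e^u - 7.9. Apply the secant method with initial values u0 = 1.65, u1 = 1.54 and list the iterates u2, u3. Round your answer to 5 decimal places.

f(1.65) = 0.6915167, f(1.54) = -0.7165310
u2 = 1.5400000 − (-0.7165310)·(1.5400000 − 1.6500000) / (-0.7165310 − 0.6915167) = 1.5400000 − (0.0788184)/(-1.4080477) = 1.5959771
f(1.5959771) = -0.0268107
u3 = 1.5959771 − (-0.0268107)·(1.5959771 − 1.5400000) / (-0.0268107 − (-0.7165310)) = 1.5959771 − (-0.0015008)/(0.6897203) = 1.5981530

1.59598, 1.59815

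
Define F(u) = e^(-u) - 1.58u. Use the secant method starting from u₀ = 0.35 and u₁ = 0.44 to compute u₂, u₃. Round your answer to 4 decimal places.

0.4173, 0.4171

F(0.35) = 0.151688, F(0.44) = -0.051164
u₂ = 0.440000 − (-0.051164)·(0.440000 − 0.350000) / (-0.051164 − 0.151688) = 0.440000 − (-0.004605)/(-0.202852) = 0.417300
F(0.417300) = -0.000511
u₃ = 0.417300 − (-0.000511)·(0.417300 − 0.440000) / (-0.000511 − (-0.051164)) = 0.417300 − (0.000012)/(0.050653) = 0.417071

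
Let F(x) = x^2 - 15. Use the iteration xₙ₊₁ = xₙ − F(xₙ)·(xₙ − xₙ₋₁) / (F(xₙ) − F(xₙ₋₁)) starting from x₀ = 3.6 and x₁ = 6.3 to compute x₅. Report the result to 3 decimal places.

3.873

F(3.6) = -2.04000, F(6.3) = 24.69000
x₂ = 6.30000 − 24.69000·(6.30000 − 3.60000) / (24.69000 − (-2.04000)) = 6.30000 − (66.66300)/(26.73000) = 3.80606
F(3.80606) = -0.51390
x₃ = 3.80606 − (-0.51390)·(3.80606 − 6.30000) / (-0.51390 − 24.69000) = 3.80606 − (1.28164)/(-25.20390) = 3.85691
F(3.85691) = -0.12423
x₄ = 3.85691 − (-0.12423)·(3.85691 − 3.80606) / (-0.12423 − (-0.51390)) = 3.85691 − (-0.00632)/(0.38967) = 3.87312
F(3.87312) = 0.00109
x₅ = 3.87312 − 0.00109·(3.87312 − 3.85691) / (0.00109 − (-0.12423)) = 3.87312 − (0.00002)/(0.12532) = 3.87298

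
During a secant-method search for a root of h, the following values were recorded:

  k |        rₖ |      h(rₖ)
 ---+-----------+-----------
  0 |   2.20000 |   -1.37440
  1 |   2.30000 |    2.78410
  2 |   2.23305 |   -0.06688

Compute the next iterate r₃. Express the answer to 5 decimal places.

2.23462

r₃ = 2.23305 − (-0.06688)·(2.23305 − 2.30000) / (-0.06688 − 2.78410)
   = 2.23305 − (0.0044776)/(-2.8509800) = 2.2346206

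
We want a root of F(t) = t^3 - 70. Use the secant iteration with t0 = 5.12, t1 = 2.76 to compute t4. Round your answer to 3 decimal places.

F(5.12) = 64.21773, F(2.76) = -48.97542
t2 = 2.76000 − (-48.97542)·(2.76000 − 5.12000) / (-48.97542 − 64.21773) = 2.76000 − (115.58200)/(-113.19315) = 3.78110
F(3.78110) = -15.94250
t3 = 3.78110 − (-15.94250)·(3.78110 − 2.76000) / (-15.94250 − (-48.97542)) = 3.78110 − (-16.27896)/(33.03292) = 4.27391
F(4.27391) = 8.06878
t4 = 4.27391 − 8.06878·(4.27391 − 3.78110) / (8.06878 − (-15.94250)) = 4.27391 − (3.97638)/(24.01129) = 4.10831

4.108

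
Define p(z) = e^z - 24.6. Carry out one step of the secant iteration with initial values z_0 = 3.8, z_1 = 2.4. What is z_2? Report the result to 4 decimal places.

2.9644

p(3.8) = 20.101184, p(2.4) = -13.576824
z_2 = 2.400000 − (-13.576824)·(2.400000 − 3.800000) / (-13.576824 − 20.101184) = 2.400000 − (19.007553)/(-33.678008) = 2.964391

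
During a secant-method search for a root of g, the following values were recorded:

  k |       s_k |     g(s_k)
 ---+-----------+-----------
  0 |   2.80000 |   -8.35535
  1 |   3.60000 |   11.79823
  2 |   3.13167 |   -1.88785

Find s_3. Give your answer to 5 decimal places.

s_3 = 3.13167 − (-1.88785)·(3.13167 − 3.60000) / (-1.88785 − 11.79823)
   = 3.13167 − (0.8841368)/(-13.6860800) = 3.1962712

3.19627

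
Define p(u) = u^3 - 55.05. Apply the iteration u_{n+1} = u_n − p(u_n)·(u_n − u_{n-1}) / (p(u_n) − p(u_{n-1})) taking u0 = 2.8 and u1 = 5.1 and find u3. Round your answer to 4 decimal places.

p(2.8) = -33.098000, p(5.1) = 77.601000
u2 = 5.100000 − 77.601000·(5.100000 − 2.800000) / (77.601000 − (-33.098000)) = 5.100000 − (178.482300)/(110.699000) = 3.487679
p(3.487679) = -12.626197
u3 = 3.487679 − (-12.626197)·(3.487679 − 5.100000) / (-12.626197 − 77.601000) = 3.487679 − (20.357480)/(-90.227197) = 3.713304

3.7133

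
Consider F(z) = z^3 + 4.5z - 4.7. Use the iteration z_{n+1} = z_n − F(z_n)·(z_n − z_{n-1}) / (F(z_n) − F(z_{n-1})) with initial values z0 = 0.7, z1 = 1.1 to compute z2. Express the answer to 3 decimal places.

0.873

F(0.7) = -1.20700, F(1.1) = 1.58100
z2 = 1.10000 − 1.58100·(1.10000 − 0.70000) / (1.58100 − (-1.20700)) = 1.10000 − (0.63240)/(2.78800) = 0.87317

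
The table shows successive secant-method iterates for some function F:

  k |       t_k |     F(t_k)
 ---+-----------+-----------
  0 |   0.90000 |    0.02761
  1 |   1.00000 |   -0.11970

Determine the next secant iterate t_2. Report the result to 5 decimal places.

0.91874

t_2 = 1.00000 − (-0.11970)·(1.00000 − 0.90000) / (-0.11970 − 0.02761)
   = 1.00000 − (-0.0119700)/(-0.1473100) = 0.9187428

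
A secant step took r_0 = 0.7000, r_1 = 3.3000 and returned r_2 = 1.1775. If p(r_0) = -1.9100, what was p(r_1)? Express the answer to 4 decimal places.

The secant line through (0.7000, -1.9100) and (3.3000, p(r_1)) crosses zero at r_2 = 1.1775.
So (0.7000, -1.9100), (3.3000, p(r_1)), (1.1775, 0) are collinear:
p(r_1) = -1.9100 · (3.3000 − 1.1775) / (0.7000 − 1.1775) = -1.9100 · (2.122500)/(-0.477500) = 8.490000

8.4900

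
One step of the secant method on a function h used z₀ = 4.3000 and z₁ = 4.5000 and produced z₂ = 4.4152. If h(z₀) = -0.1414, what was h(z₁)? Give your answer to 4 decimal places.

The secant line through (4.3000, -0.1414) and (4.5000, h(z₁)) crosses zero at z₂ = 4.4152.
So (4.3000, -0.1414), (4.5000, h(z₁)), (4.4152, 0) are collinear:
h(z₁) = -0.1414 · (4.5000 − 4.4152) / (4.3000 − 4.4152) = -0.1414 · (0.084800)/(-0.115200) = 0.104086

0.1041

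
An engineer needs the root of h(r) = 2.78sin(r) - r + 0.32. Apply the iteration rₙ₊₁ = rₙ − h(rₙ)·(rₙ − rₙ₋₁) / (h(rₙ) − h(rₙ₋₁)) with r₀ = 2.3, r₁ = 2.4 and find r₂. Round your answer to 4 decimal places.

2.3315

h(2.3) = 0.093060, h(2.4) = -0.202212
r₂ = 2.400000 − (-0.202212)·(2.400000 − 2.300000) / (-0.202212 − 0.093060) = 2.400000 − (-0.020221)/(-0.295273) = 2.331517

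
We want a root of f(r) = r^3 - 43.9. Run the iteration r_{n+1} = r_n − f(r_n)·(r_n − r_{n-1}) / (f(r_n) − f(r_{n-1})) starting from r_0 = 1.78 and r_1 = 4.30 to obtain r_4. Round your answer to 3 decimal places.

3.540

f(1.78) = -38.26025, f(4.30) = 35.60700
r_2 = 4.30000 − 35.60700·(4.30000 − 1.78000) / (35.60700 − (-38.26025)) = 4.30000 − (89.72964)/(73.86725) = 3.08526
f(3.08526) = -14.53199
r_3 = 3.08526 − (-14.53199)·(3.08526 − 4.30000) / (-14.53199 − 35.60700) = 3.08526 − (17.65262)/(-50.13899) = 3.43733
f(3.43733) = -3.28707
r_4 = 3.43733 − (-3.28707)·(3.43733 − 3.08526) / (-3.28707 − (-14.53199)) = 3.43733 − (-1.15729)/(11.24492) = 3.54025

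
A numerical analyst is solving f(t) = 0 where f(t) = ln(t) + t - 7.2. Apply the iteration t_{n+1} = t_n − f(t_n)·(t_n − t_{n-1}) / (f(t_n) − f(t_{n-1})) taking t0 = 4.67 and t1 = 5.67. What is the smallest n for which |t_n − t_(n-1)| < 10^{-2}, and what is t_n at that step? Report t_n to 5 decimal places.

f(4.67) = -0.9888409, f(5.67) = 0.2051891
t2 = 5.6700000 − 0.2051891·(1.0000000)/(1.1940300) = 5.4981541;  |Δ| = 0.1718459
f(5.4981541) = 0.0025666
t3 = 5.4981541 − 0.0025666·(-0.1718459)/(-0.2026226) = 5.4959774;  |Δ| = 0.0021767
|t3 − t2| = 0.0021767 < 10^{-2}

n = 3, t_n = 5.49598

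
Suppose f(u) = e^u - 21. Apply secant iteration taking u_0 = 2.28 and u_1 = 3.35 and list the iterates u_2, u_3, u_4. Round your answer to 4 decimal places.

f(2.28) = -11.223320, f(3.35) = 7.502734
u_2 = 3.350000 − 7.502734·(3.350000 − 2.280000) / (7.502734 − (-11.223320)) = 3.350000 − (8.027925)/(18.726053) = 2.921296
f(2.921296) = -2.434659
u_3 = 2.921296 − (-2.434659)·(2.921296 − 3.350000) / (-2.434659 − 7.502734) = 2.921296 − (1.043747)/(-9.937392) = 3.026329
f(3.026329) = -0.378613
u_4 = 3.026329 − (-0.378613)·(3.026329 − 2.921296) / (-0.378613 − (-2.434659)) = 3.026329 − (-0.039767)/(2.056045) = 3.045670

2.9213, 3.0263, 3.0457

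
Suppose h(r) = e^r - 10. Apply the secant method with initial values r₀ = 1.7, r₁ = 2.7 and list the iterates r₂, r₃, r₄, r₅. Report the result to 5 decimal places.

2.18120, 2.27966, 2.30401, 2.30257

h(1.7) = -4.5260526, h(2.7) = 4.8797317
r₂ = 2.7000000 − 4.8797317·(2.7000000 − 1.7000000) / (4.8797317 − (-4.5260526)) = 2.7000000 − (4.8797317)/(9.4057843) = 2.1811989
h(2.1811989) = -1.1430820
r₃ = 2.1811989 − (-1.1430820)·(2.1811989 − 2.7000000) / (-1.1430820 − 4.8797317) = 2.1811989 − (0.5930322)/(-6.0228137) = 2.2796632
h(2.2796632) = -0.2266121
r₄ = 2.2796632 − (-0.2266121)·(2.2796632 − 2.1811989) / (-0.2266121 − (-1.1430820)) = 2.2796632 − (-0.0223132)/(0.9164699) = 2.3040101
h(2.3040101) = 0.0142600
r₅ = 2.3040101 − 0.0142600·(2.3040101 − 2.2796632) / (0.0142600 − (-0.2266121)) = 2.3040101 − (0.0003472)/(0.2408721) = 2.3025687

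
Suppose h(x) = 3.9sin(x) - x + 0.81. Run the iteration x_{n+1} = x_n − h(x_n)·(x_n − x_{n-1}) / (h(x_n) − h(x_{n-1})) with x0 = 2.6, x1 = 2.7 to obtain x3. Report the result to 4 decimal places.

2.6502

h(2.6) = 0.220455, h(2.7) = -0.223218
x2 = 2.700000 − (-0.223218)·(2.700000 − 2.600000) / (-0.223218 − 0.220455) = 2.700000 − (-0.022322)/(-0.443674) = 2.649689
h(2.649689) = 0.002301
x3 = 2.649689 − 0.002301·(2.649689 − 2.700000) / (0.002301 − (-0.223218)) = 2.649689 − (-0.000116)/(0.225519) = 2.650202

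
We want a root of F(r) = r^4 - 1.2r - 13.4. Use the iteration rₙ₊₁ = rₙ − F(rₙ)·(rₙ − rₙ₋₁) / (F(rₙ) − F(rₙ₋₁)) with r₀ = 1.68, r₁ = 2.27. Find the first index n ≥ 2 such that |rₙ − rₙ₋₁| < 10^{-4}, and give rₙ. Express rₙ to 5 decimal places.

n = 6, rₙ = 1.99347

F(1.68) = -7.4500582, F(2.27) = 10.4283784
r₂ = 2.2700000 − 10.4283784·(0.5900000)/(17.8784367) = 1.9258568;  |Δ| = 0.3441432
F(1.9258568) = -1.9549092
r₃ = 1.9258568 − (-1.9549092)·(-0.3441432)/(-12.3832876) = 1.9801855;  |Δ| = 0.0543288
F(1.9801855) = -0.4009253
r₄ = 1.9801855 − (-0.4009253)·(0.0543288)/(1.5539839) = 1.9942023;  |Δ| = 0.0140167
F(1.9942023) = 0.0222346
r₅ = 1.9942023 − 0.0222346·(0.0140167)/(0.4231599) = 1.9934658;  |Δ| = 0.0007365
F(1.9934658) = -0.0002322
r₆ = 1.9934658 − (-0.0002322)·(-0.0007365)/(-0.0224669) = 1.9934734;  |Δ| = 0.0000076
|r₆ − r₅| = 0.0000076 < 10^{-4}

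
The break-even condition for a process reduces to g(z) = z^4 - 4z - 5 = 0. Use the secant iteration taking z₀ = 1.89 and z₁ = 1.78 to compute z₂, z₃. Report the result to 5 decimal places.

1.88036, 1.88133

g(1.89) = 0.1998984, g(1.78) = -2.0812414
z₂ = 1.7800000 − (-2.0812414)·(1.7800000 − 1.8900000) / (-2.0812414 − 0.1998984) = 1.7800000 − (0.2289366)/(-2.2811398) = 1.8803606
g(1.8803606) = -0.0198721
z₃ = 1.8803606 − (-0.0198721)·(1.8803606 − 1.7800000) / (-0.0198721 − (-2.0812414)) = 1.8803606 − (-0.0019944)/(2.0613694) = 1.8813281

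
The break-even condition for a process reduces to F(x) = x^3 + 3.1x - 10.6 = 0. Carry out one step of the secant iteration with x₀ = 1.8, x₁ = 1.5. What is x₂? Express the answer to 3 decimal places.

F(1.8) = 0.81200, F(1.5) = -2.57500
x₂ = 1.50000 − (-2.57500)·(1.50000 − 1.80000) / (-2.57500 − 0.81200) = 1.50000 − (0.77250)/(-3.38700) = 1.72808

1.728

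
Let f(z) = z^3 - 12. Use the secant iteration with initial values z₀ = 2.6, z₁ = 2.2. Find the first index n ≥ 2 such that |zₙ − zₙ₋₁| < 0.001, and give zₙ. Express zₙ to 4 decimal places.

n = 4, zₙ = 2.2894

f(2.6) = 5.576000, f(2.2) = -1.352000
z₂ = 2.200000 − (-1.352000)·(-0.400000)/(-6.928000) = 2.278060;  |Δ| = 0.078060
f(2.278060) = -0.177876
z₃ = 2.278060 − (-0.177876)·(0.078060)/(1.174124) = 2.289886;  |Δ| = 0.011826
f(2.289886) = 0.007194
z₄ = 2.289886 − 0.007194·(0.011826)/(0.185070) = 2.289426;  |Δ| = 0.000460
|z₄ − z₃| = 0.000460 < 0.001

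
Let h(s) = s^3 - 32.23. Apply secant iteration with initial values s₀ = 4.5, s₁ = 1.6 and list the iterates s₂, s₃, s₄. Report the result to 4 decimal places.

2.5375, 3.7544, 3.0661

h(4.5) = 58.895000, h(1.6) = -28.134000
s₂ = 1.600000 − (-28.134000)·(1.600000 − 4.500000) / (-28.134000 − 58.895000) = 1.600000 − (81.588600)/(-87.029000) = 2.537488
h(2.537488) = -15.891517
s₃ = 2.537488 − (-15.891517)·(2.537488 − 1.600000) / (-15.891517 − (-28.134000)) = 2.537488 − (-14.898098)/(12.242483) = 3.754406
h(3.754406) = 20.690451
s₄ = 3.754406 − 20.690451·(3.754406 − 2.537488) / (20.690451 − (-15.891517)) = 3.754406 − (25.178583)/(36.581968) = 3.066127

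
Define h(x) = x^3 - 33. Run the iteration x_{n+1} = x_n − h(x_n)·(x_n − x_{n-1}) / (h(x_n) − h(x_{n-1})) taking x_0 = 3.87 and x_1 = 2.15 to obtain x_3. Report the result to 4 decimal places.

h(3.87) = 24.960603, h(2.15) = -23.061625
x_2 = 2.150000 − (-23.061625)·(2.150000 − 3.870000) / (-23.061625 − 24.960603) = 2.150000 − (39.665995)/(-48.022228) = 2.975992
h(2.975992) = -6.643032
x_3 = 2.975992 − (-6.643032)·(2.975992 − 2.150000) / (-6.643032 − (-23.061625)) = 2.975992 − (-5.487094)/(16.418593) = 3.310192

3.3102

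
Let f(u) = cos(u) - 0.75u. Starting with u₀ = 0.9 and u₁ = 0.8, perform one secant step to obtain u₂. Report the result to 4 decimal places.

0.8644

f(0.9) = -0.053390, f(0.8) = 0.096707
u₂ = 0.800000 − 0.096707·(0.800000 − 0.900000) / (0.096707 − (-0.053390)) = 0.800000 − (-0.009671)/(0.150097) = 0.864430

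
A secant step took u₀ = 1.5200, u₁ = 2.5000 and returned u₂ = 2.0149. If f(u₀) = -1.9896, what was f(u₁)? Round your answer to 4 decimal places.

The secant line through (1.5200, -1.9896) and (2.5000, f(u₁)) crosses zero at u₂ = 2.0149.
So (1.5200, -1.9896), (2.5000, f(u₁)), (2.0149, 0) are collinear:
f(u₁) = -1.9896 · (2.5000 − 2.0149) / (1.5200 − 2.0149) = -1.9896 · (0.485100)/(-0.494900) = 1.950202

1.9502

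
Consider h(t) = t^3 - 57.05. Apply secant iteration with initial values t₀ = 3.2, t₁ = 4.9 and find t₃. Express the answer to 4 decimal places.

3.8113

h(3.2) = -24.282000, h(4.9) = 60.599000
t₂ = 4.900000 − 60.599000·(4.900000 − 3.200000) / (60.599000 − (-24.282000)) = 4.900000 − (103.018300)/(84.881000) = 3.686321
h(3.686321) = -6.956728
t₃ = 3.686321 − (-6.956728)·(3.686321 − 4.900000) / (-6.956728 − 60.599000) = 3.686321 − (8.443236)/(-67.555728) = 3.811303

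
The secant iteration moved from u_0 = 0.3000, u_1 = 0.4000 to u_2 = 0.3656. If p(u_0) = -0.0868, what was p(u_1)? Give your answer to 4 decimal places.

The secant line through (0.3000, -0.0868) and (0.4000, p(u_1)) crosses zero at u_2 = 0.3656.
So (0.3000, -0.0868), (0.4000, p(u_1)), (0.3656, 0) are collinear:
p(u_1) = -0.0868 · (0.4000 − 0.3656) / (0.3000 − 0.3656) = -0.0868 · (0.034400)/(-0.065600) = 0.045517

0.0455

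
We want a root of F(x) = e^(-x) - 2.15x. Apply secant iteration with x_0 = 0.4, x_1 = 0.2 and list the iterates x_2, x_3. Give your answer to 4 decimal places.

0.3344, 0.3333

F(0.4) = -0.189680, F(0.2) = 0.388731
x_2 = 0.200000 − 0.388731·(0.200000 − 0.400000) / (0.388731 − (-0.189680)) = 0.200000 − (-0.077746)/(0.578411) = 0.334413
F(0.334413) = -0.003231
x_3 = 0.334413 − (-0.003231)·(0.334413 − 0.200000) / (-0.003231 − 0.388731) = 0.334413 − (-0.000434)/(-0.391962) = 0.333305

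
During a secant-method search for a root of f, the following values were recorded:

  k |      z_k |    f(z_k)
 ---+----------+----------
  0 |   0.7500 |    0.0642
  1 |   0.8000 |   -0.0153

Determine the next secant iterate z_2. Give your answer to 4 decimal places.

0.7904

z_2 = 0.8000 − (-0.0153)·(0.8000 − 0.7500) / (-0.0153 − 0.0642)
   = 0.8000 − (-0.000765)/(-0.079500) = 0.790377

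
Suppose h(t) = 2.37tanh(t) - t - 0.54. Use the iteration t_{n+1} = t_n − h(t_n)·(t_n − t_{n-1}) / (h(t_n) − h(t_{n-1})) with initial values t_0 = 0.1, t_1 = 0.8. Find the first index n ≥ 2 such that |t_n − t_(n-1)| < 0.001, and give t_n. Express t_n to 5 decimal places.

n = 6, t_n = 0.43965

h(0.1) = -0.4037869, h(0.8) = 0.2337671
t_2 = 0.8000000 − 0.2337671·(0.7000000)/(0.6375540) = 0.5433362;  |Δ| = 0.2566638
h(0.5433362) = 0.0910206
t_3 = 0.5433362 − 0.0910206·(-0.2566638)/(-0.1427465) = 0.3796777;  |Δ| = 0.1636586
h(0.3796777) = -0.0607245
t_4 = 0.3796777 − (-0.0607245)·(-0.1636586)/(-0.1517451) = 0.4451696;  |Δ| = 0.0654919
h(0.4451696) = 0.0053016
t_5 = 0.4451696 − 0.0053016·(0.0654919)/(0.0660261) = 0.4399109;  |Δ| = 0.0052587
h(0.4399109) = 0.0002514
t_6 = 0.4399109 − 0.0002514·(-0.0052587)/(-0.0050502) = 0.4396491;  |Δ| = 0.0002618
|t_6 − t_5| = 0.0002618 < 0.001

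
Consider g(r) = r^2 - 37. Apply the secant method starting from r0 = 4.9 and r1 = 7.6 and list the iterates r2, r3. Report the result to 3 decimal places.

g(4.9) = -12.99000, g(7.6) = 20.76000
r2 = 7.60000 − 20.76000·(7.60000 − 4.90000) / (20.76000 − (-12.99000)) = 7.60000 − (56.05200)/(33.75000) = 5.93920
g(5.93920) = -1.72590
r3 = 5.93920 − (-1.72590)·(5.93920 − 7.60000) / (-1.72590 − 20.76000) = 5.93920 − (2.86638)/(-22.48590) = 6.06667

5.939, 6.067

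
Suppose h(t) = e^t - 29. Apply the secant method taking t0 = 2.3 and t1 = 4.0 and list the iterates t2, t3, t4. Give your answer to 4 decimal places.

h(2.3) = -19.025818, h(4.0) = 25.598150
t2 = 4.000000 − 25.598150·(4.000000 − 2.300000) / (25.598150 − (-19.025818)) = 4.000000 − (43.516855)/(44.623968) = 3.024810
h(3.024810) = -8.409912
t3 = 3.024810 − (-8.409912)·(3.024810 − 4.000000) / (-8.409912 − 25.598150) = 3.024810 − (8.201263)/(-34.008062) = 3.265966
h(3.265966) = -2.794580
t4 = 3.265966 − (-2.794580)·(3.265966 − 3.024810) / (-2.794580 − (-8.409912)) = 3.265966 − (-0.673931)/(5.615332) = 3.385982

3.0248, 3.2660, 3.3860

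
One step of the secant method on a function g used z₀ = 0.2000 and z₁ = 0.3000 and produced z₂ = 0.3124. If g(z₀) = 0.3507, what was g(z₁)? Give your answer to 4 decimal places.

The secant line through (0.2000, 0.3507) and (0.3000, g(z₁)) crosses zero at z₂ = 0.3124.
So (0.2000, 0.3507), (0.3000, g(z₁)), (0.3124, 0) are collinear:
g(z₁) = 0.3507 · (0.3000 − 0.3124) / (0.2000 − 0.3124) = 0.3507 · (-0.012400)/(-0.112400) = 0.038689

0.0387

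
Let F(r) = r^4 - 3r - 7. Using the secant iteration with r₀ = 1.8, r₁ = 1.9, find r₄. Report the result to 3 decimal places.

F(1.8) = -1.90240, F(1.9) = 0.33210
r₂ = 1.90000 − 0.33210·(1.90000 − 1.80000) / (0.33210 − (-1.90240)) = 1.90000 − (0.03321)/(2.23450) = 1.88514
F(1.88514) = -0.02632
r₃ = 1.88514 − (-0.02632)·(1.88514 − 1.90000) / (-0.02632 − 0.33210) = 1.88514 − (0.00039)/(-0.35842) = 1.88623
F(1.88623) = -0.00032
r₄ = 1.88623 − (-0.00032)·(1.88623 − 1.88514) / (-0.00032 − (-0.02632)) = 1.88623 − (0.00000)/(0.02600) = 1.88624

1.886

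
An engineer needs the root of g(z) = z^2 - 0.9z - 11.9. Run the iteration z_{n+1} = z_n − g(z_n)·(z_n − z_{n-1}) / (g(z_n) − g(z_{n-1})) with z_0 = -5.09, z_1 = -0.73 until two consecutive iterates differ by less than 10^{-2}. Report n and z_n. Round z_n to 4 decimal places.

n = 6, z_n = -3.0289

g(-5.09) = 18.589100, g(-0.73) = -10.710100
z_2 = -0.730000 − (-10.710100)·(4.360000)/(-29.299200) = -2.323765;  |Δ| = 1.593765
g(-2.323765) = -4.408728
z_3 = -2.323765 − (-4.408728)·(-1.593765)/(6.301372) = -3.438836;  |Δ| = 1.115071
g(-3.438836) = 3.020544
z_4 = -3.438836 − 3.020544·(-1.115071)/(7.429273) = -2.985478;  |Δ| = 0.453358
g(-2.985478) = -0.299993
z_5 = -2.985478 − (-0.299993)·(0.453358)/(-3.320537) = -3.026436;  |Δ| = 0.040958
g(-3.026436) = -0.016891
z_6 = -3.026436 − (-0.016891)·(-0.040958)/(0.283102) = -3.028880;  |Δ| = 0.002444
|z_6 − z_5| = 0.002444 < 10^{-2}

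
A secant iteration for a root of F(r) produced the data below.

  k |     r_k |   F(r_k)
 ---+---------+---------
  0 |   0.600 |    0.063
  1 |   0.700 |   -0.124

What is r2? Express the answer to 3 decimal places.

r2 = 0.700 − (-0.124)·(0.700 − 0.600) / (-0.124 − 0.063)
   = 0.700 − (-0.01240)/(-0.18700) = 0.63369

0.634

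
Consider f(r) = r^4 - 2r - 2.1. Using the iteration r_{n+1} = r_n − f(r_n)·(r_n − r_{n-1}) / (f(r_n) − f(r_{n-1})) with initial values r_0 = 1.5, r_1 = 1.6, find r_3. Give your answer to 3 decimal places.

1.503

f(1.5) = -0.03750, f(1.6) = 1.25360
r_2 = 1.60000 − 1.25360·(1.60000 − 1.50000) / (1.25360 − (-0.03750)) = 1.60000 − (0.12536)/(1.29110) = 1.50290
f(1.50290) = -0.00398
r_3 = 1.50290 − (-0.00398)·(1.50290 − 1.60000) / (-0.00398 − 1.25360) = 1.50290 − (0.00039)/(-1.25758) = 1.50321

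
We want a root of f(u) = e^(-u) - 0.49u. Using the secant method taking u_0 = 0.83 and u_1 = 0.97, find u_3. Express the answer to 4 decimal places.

0.8619

f(0.83) = 0.029349, f(0.97) = -0.096217
u_2 = 0.970000 − (-0.096217)·(0.970000 − 0.830000) / (-0.096217 − 0.029349) = 0.970000 − (-0.013470)/(-0.125566) = 0.862723
f(0.862723) = -0.000723
u_3 = 0.862723 − (-0.000723)·(0.862723 − 0.970000) / (-0.000723 − (-0.096217)) = 0.862723 − (0.000078)/(0.095494) = 0.861911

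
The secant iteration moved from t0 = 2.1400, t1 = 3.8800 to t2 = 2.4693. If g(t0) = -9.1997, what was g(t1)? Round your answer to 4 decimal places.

39.4109

The secant line through (2.1400, -9.1997) and (3.8800, g(t1)) crosses zero at t2 = 2.4693.
So (2.1400, -9.1997), (3.8800, g(t1)), (2.4693, 0) are collinear:
g(t1) = -9.1997 · (3.8800 − 2.4693) / (2.1400 − 2.4693) = -9.1997 · (1.410700)/(-0.329300) = 39.410923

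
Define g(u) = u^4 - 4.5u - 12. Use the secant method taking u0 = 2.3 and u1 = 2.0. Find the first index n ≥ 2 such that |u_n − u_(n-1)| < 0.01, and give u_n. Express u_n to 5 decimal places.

n = 4, u_n = 2.15863

g(2.3) = 5.6341000, g(2.0) = -5.0000000
u2 = 2.0000000 − (-5.0000000)·(-0.3000000)/(-10.6341000) = 2.1410557;  |Δ| = 0.1410557
g(2.1410557) = -0.6206003
u3 = 2.1410557 − (-0.6206003)·(0.1410557)/(4.3793997) = 2.1610445;  |Δ| = 0.0199889
g(2.1610445) = 0.0852589
u4 = 2.1610445 − 0.0852589·(0.0199889)/(0.7058592) = 2.1586301;  |Δ| = 0.0024144
|u4 − u3| = 0.0024144 < 0.01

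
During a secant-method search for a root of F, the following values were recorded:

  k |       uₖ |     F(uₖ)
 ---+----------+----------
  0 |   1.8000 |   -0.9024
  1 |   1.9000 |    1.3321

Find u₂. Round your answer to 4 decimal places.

1.8404

u₂ = 1.9000 − 1.3321·(1.9000 − 1.8000) / (1.3321 − (-0.9024))
   = 1.9000 − (0.133210)/(2.234500) = 1.840385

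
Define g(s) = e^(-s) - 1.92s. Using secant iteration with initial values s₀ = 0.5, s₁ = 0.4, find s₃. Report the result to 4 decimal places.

g(0.5) = -0.353469, g(0.4) = -0.097680
s₂ = 0.400000 − (-0.097680)·(0.400000 − 0.500000) / (-0.097680 − (-0.353469)) = 0.400000 − (0.009768)/(0.255789) = 0.361812
g(0.361812) = 0.001733
s₃ = 0.361812 − 0.001733·(0.361812 − 0.400000) / (0.001733 − (-0.097680)) = 0.361812 − (-0.000066)/(0.099413) = 0.362478

0.3625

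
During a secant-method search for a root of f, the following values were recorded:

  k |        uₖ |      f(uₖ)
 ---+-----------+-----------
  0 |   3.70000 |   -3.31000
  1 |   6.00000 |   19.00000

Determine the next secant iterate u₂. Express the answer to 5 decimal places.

4.04124

u₂ = 6.00000 − 19.00000·(6.00000 − 3.70000) / (19.00000 − (-3.31000))
   = 6.00000 − (43.7000000)/(22.3100000) = 4.0412371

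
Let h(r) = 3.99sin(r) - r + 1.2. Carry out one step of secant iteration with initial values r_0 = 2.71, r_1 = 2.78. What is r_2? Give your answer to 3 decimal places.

2.744

h(2.71) = 0.15909, h(2.78) = -0.16848
r_2 = 2.78000 − (-0.16848)·(2.78000 − 2.71000) / (-0.16848 − 0.15909) = 2.78000 − (-0.01179)/(-0.32757) = 2.74400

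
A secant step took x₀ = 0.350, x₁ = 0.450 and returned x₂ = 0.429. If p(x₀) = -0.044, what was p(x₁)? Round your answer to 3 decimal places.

0.012

The secant line through (0.350, -0.044) and (0.450, p(x₁)) crosses zero at x₂ = 0.429.
So (0.350, -0.044), (0.450, p(x₁)), (0.429, 0) are collinear:
p(x₁) = -0.044 · (0.450 − 0.429) / (0.350 − 0.429) = -0.044 · (0.02100)/(-0.07900) = 0.01170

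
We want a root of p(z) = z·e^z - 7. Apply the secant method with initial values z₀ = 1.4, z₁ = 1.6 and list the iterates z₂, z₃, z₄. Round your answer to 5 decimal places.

p(1.4) = -1.3227200, p(1.6) = 0.9248519
z₂ = 1.6000000 − 0.9248519·(1.6000000 − 1.4000000) / (0.9248519 − (-1.3227200)) = 1.6000000 − (0.1849704)/(2.2475719) = 1.5177021
p(1.5177021) = -0.0766513
z₃ = 1.5177021 − (-0.0766513)·(1.5177021 − 1.6000000) / (-0.0766513 − 0.9248519) = 1.5177021 − (0.0063082)/(-1.0015032) = 1.5240009
p(1.5240009) = -0.0039902
z₄ = 1.5240009 − (-0.0039902)·(1.5240009 − 1.5177021) / (-0.0039902 − (-0.0766513)) = 1.5240009 − (-0.0000251)/(0.0726611) = 1.5243468

1.51770, 1.52400, 1.52435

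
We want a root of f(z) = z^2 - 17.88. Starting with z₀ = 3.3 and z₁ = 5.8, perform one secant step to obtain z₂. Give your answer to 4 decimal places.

f(3.3) = -6.990000, f(5.8) = 15.760000
z₂ = 5.800000 − 15.760000·(5.800000 − 3.300000) / (15.760000 − (-6.990000)) = 5.800000 − (39.400000)/(22.750000) = 4.068132

4.0681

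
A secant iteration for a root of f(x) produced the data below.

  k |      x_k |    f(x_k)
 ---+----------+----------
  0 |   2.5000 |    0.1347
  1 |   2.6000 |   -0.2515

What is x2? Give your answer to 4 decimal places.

x2 = 2.6000 − (-0.2515)·(2.6000 − 2.5000) / (-0.2515 − 0.1347)
   = 2.6000 − (-0.025150)/(-0.386200) = 2.534878

2.5349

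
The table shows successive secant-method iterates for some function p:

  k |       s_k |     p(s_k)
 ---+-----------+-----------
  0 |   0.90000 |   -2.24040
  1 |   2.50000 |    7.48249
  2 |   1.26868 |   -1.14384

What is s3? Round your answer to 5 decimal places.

s3 = 1.26868 − (-1.14384)·(1.26868 − 2.50000) / (-1.14384 − 7.48249)
   = 1.26868 − (1.4084331)/(-8.6263300) = 1.4319514

1.43195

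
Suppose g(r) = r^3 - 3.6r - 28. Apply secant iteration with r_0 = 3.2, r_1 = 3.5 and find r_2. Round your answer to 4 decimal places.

3.4244

g(3.2) = -6.752000, g(3.5) = 2.275000
r_2 = 3.500000 − 2.275000·(3.500000 − 3.200000) / (2.275000 − (-6.752000)) = 3.500000 − (0.682500)/(9.027000) = 3.424393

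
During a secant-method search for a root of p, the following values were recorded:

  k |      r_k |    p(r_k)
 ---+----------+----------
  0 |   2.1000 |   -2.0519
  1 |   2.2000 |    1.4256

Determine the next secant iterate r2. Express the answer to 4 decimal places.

2.1590

r2 = 2.2000 − 1.4256·(2.2000 − 2.1000) / (1.4256 − (-2.0519))
   = 2.2000 − (0.142560)/(3.477500) = 2.159005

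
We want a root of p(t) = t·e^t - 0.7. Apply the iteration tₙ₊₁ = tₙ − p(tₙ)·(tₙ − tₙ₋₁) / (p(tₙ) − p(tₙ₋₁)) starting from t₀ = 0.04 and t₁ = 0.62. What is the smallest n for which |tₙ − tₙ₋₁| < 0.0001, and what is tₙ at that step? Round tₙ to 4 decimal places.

p(0.04) = -0.658368, p(0.62) = 0.452535
t₂ = 0.620000 − 0.452535·(0.580000)/(1.110903) = 0.383732;  |Δ| = 0.236268
p(0.383732) = -0.136776
t₃ = 0.383732 − (-0.136776)·(-0.236268)/(-0.589311) = 0.438569;  |Δ| = 0.054836
p(0.438569) = -0.020005
t₄ = 0.438569 − (-0.020005)·(0.054836)/(0.116771) = 0.447963;  |Δ| = 0.009395
p(0.447963) = 0.001117
t₅ = 0.447963 − 0.001117·(0.009395)/(0.021122) = 0.447467;  |Δ| = 0.000497
p(0.447467) = -0.000008
t₆ = 0.447467 − (-0.000008)·(-0.000497)/(-0.001125) = 0.447470;  |Δ| = 0.000004
|t₆ − t₅| = 0.000004 < 0.0001

n = 6, tₙ = 0.4475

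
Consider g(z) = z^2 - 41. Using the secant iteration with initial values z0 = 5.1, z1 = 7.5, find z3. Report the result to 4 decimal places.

6.3941

g(5.1) = -14.990000, g(7.5) = 15.250000
z2 = 7.500000 − 15.250000·(7.500000 − 5.100000) / (15.250000 − (-14.990000)) = 7.500000 − (36.600000)/(30.240000) = 6.289683
g(6.289683) = -1.439894
z3 = 6.289683 − (-1.439894)·(6.289683 − 7.500000) / (-1.439894 − 15.250000) = 6.289683 − (1.742728)/(-16.689894) = 6.394101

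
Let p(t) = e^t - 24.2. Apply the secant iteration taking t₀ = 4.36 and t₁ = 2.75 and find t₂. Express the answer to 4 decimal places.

2.9700

p(4.36) = 54.057134, p(2.75) = -8.557368
t₂ = 2.750000 − (-8.557368)·(2.750000 − 4.360000) / (-8.557368 − 54.057134) = 2.750000 − (13.777363)/(-62.614503) = 2.970035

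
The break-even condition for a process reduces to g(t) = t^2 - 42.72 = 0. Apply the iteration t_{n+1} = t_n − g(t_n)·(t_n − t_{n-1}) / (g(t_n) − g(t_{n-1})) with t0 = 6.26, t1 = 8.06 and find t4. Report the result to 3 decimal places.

g(6.26) = -3.53240, g(8.06) = 22.24360
t2 = 8.06000 − 22.24360·(8.06000 − 6.26000) / (22.24360 − (-3.53240)) = 8.06000 − (40.03848)/(25.77600) = 6.50668
g(6.50668) = -0.38317
t3 = 6.50668 − (-0.38317)·(6.50668 − 8.06000) / (-0.38317 − 22.24360) = 6.50668 − (0.59518)/(-22.62677) = 6.53298
g(6.53298) = -0.04017
t4 = 6.53298 − (-0.04017)·(6.53298 − 6.50668) / (-0.04017 − (-0.38317)) = 6.53298 − (-0.00106)/(0.34300) = 6.53606

6.536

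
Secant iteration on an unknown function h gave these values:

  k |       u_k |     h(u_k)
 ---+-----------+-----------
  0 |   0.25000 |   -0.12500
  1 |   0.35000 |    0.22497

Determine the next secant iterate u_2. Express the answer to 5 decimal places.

0.28572

u_2 = 0.35000 − 0.22497·(0.35000 − 0.25000) / (0.22497 − (-0.12500))
   = 0.35000 − (0.0224970)/(0.3499700) = 0.2857173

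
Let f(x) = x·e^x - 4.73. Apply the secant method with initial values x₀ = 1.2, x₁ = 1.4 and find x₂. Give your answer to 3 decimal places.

1.288

f(1.2) = -0.74586, f(1.4) = 0.94728
x₂ = 1.40000 − 0.94728·(1.40000 − 1.20000) / (0.94728 − (-0.74586)) = 1.40000 − (0.18946)/(1.69314) = 1.28810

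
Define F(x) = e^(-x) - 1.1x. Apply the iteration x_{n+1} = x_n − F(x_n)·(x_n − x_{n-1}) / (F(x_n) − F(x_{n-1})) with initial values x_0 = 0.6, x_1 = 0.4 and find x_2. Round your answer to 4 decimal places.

0.5349

F(0.6) = -0.111188, F(0.4) = 0.230320
x_2 = 0.400000 − 0.230320·(0.400000 − 0.600000) / (0.230320 − (-0.111188)) = 0.400000 − (-0.046064)/(0.341508) = 0.534884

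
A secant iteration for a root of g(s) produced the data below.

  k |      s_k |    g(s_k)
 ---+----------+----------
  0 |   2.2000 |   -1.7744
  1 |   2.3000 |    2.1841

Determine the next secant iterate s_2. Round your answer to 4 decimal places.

2.2448

s_2 = 2.3000 − 2.1841·(2.3000 − 2.2000) / (2.1841 − (-1.7744))
   = 2.3000 − (0.218410)/(3.958500) = 2.244825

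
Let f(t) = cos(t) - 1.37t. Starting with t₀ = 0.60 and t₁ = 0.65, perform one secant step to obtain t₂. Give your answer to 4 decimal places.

f(0.60) = 0.003336, f(0.65) = -0.094416
t₂ = 0.650000 − (-0.094416)·(0.650000 − 0.600000) / (-0.094416 − 0.003336) = 0.650000 − (-0.004721)/(-0.097752) = 0.601706

0.6017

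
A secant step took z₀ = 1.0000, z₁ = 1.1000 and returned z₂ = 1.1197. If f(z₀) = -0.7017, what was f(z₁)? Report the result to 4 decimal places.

-0.1155

The secant line through (1.0000, -0.7017) and (1.1000, f(z₁)) crosses zero at z₂ = 1.1197.
So (1.0000, -0.7017), (1.1000, f(z₁)), (1.1197, 0) are collinear:
f(z₁) = -0.7017 · (1.1000 − 1.1197) / (1.0000 − 1.1197) = -0.7017 · (-0.019700)/(-0.119700) = -0.115484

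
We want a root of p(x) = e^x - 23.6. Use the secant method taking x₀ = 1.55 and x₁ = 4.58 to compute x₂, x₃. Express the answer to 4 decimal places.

p(1.55) = -18.888530, p(4.58) = 73.914394
x₂ = 4.580000 − 73.914394·(4.580000 − 1.550000) / (73.914394 − (-18.888530)) = 4.580000 − (223.960614)/(92.802924) = 2.166707
p(2.166707) = -14.870506
x₃ = 2.166707 − (-14.870506)·(2.166707 − 4.580000) / (-14.870506 − 73.914394) = 2.166707 − (35.886884)/(-88.784901) = 2.570908

2.1667, 2.5709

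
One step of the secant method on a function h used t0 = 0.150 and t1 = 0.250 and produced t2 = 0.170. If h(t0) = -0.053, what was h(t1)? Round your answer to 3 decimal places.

0.212

The secant line through (0.150, -0.053) and (0.250, h(t1)) crosses zero at t2 = 0.170.
So (0.150, -0.053), (0.250, h(t1)), (0.170, 0) are collinear:
h(t1) = -0.053 · (0.250 − 0.170) / (0.150 − 0.170) = -0.053 · (0.08000)/(-0.02000) = 0.21200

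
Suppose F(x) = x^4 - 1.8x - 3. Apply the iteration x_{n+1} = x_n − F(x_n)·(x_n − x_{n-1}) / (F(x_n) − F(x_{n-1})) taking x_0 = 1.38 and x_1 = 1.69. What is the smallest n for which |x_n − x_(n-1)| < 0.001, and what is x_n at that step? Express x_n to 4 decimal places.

F(1.38) = -1.857261, F(1.69) = 2.115307
x_2 = 1.690000 − 2.115307·(0.310000)/(3.972568) = 1.524932;  |Δ| = 0.165068
F(1.524932) = -0.337315
x_3 = 1.524932 − (-0.337315)·(-0.165068)/(-2.452622) = 1.547634;  |Δ| = 0.022702
F(1.547634) = -0.048899
x_4 = 1.547634 − (-0.048899)·(0.022702)/(0.288416) = 1.551483;  |Δ| = 0.003849
F(1.551483) = 0.001457
x_5 = 1.551483 − 0.001457·(0.003849)/(0.050355) = 1.551372;  |Δ| = 0.000111
|x_5 − x_4| = 0.000111 < 0.001

n = 5, x_n = 1.5514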